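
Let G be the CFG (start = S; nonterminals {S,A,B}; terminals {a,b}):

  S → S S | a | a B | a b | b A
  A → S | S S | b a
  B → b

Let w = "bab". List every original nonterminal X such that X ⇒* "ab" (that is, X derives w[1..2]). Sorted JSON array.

CNF form of G:
  S -> S S | T0 B | T0 T1 | T1 A | a
  A -> S S | T0 B | T0 T1 | T1 A | T1 T0 | a
  B -> b
  T0 -> a
  T1 -> b

CYK fill, restricted to cells inside w[1..2]:
  cell(1,1) a: {A,S,T0}  orig:{A,S}
  cell(2,2) b: {B,T1}  orig:{B}
  cell(1,2) ab: {A,S}

Original NTs in T[1,2] deriving "ab": ["A", "S"]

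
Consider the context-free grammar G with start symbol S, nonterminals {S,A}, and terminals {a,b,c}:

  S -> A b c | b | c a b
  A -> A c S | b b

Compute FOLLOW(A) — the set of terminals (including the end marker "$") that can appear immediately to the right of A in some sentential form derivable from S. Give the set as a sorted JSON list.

FIRST sets, iterate to fixpoint:
round 1:
  A via A→b b: +{b}
  S via S→A b c: +{b}
  S via S→c a b: +{c}
  S: {b,c}  A: {b}
round 2: (stable)
  S: {b,c}  A: {b}

Compute FOLLOW by fixpoint:
FOLLOW(S) := {$}
iter 1:
  A→A c S: FOLLOW(A) ⊇ FIRST(c) = {c}; new: +{c}
  A→A c S: FOLLOW(S) ⊇ FOLLOW(A) ⊇ {c}; new: +{c}
  S→A b c: FOLLOW(A) ⊇ FIRST(b) = {b}; new: +{b}
  S: {$,c}  A: {b,c}
iter 2:
  A→A c S: FOLLOW(S) ⊇ FOLLOW(A) ⊇ {b,c}; new: +{b}
  S: {$,b,c}  A: {b,c}
iter 3: done
  S: {$,b,c}  A: {b,c}

FOLLOW(A) = ["b", "c"]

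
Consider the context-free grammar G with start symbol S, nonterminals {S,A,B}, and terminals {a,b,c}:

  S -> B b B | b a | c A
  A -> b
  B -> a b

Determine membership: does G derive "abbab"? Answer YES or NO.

Convert to CNF:
  S -> B X3 | T1 T0 | T2 A
  A -> b
  B -> T0 T1
  T0 -> a
  T1 -> b
  T2 -> c
  X3 -> T1 B

Fill CYK table bottom-up:
  [0..0]={T0}  "a"  orig:{}
  [1..1]={A,T1}  "b"  orig:{A}
  [2..2]={A,T1}  "b"  orig:{A}
  [3..3]={T0}  "a"  orig:{}
  [4..4]={A,T1}  "b"  orig:{A}
  [0..1]={B}  "ab"
  [1..2]=∅  "bb"
  [2..3]={S}  "ba"
  [3..4]={B}  "ab"
  [0..2]=∅  "abb"
  [1..3]=∅  "bba"
  [2..4]={X3}  "bab"  orig:{}
  [0..3]=∅  "abba"
  [1..4]=∅  "bbab"
  [0..4]={S}  "abbab"

S ∈ T[0,4] ⇒ YES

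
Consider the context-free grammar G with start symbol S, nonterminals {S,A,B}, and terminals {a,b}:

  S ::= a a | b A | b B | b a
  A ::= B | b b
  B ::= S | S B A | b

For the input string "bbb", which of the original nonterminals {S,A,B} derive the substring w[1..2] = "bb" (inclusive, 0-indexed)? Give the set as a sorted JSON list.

Convert to CNF:
  S -> T0 T0 | T1 A | T1 B | T1 T0
  A -> S X2 | T0 T0 | T1 A | T1 B | T1 T0 | T1 T1 | b
  B -> S X3 | T0 T0 | T1 A | T1 B | T1 T0 | b
  T0 -> a
  T1 -> b
  X2 -> B A
  X3 -> B A

CYK table (by increasing span) — only the sub-triangle for w[1..2]:
  [1..1]={A,B,T1}  "b"  orig:{A,B}
  [2..2]={A,B,T1}  "b"  orig:{A,B}
  [1..2]={A,B,S,X2,X3}  "bb"  orig:{A,B,S}

Original NTs in T[1,2] deriving "bb": ["A", "B", "S"]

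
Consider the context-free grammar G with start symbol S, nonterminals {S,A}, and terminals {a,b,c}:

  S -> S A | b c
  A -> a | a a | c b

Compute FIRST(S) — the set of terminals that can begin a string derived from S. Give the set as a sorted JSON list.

FIRST sets, iterate to fixpoint:
pass 1:
  A via A→a: +{a}
  A via A→c b: +{c}
  S via S→b c: +{b}
  S: {b}  A: {a,c}
pass 2: (no change)
  S: {b}  A: {a,c}

FIRST(S) = ["b"]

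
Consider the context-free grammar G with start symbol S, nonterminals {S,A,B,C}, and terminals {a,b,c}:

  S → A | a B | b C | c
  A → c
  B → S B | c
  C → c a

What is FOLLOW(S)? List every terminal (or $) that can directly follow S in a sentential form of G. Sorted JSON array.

FIRST iteration:
round 1:
  A via A→c: +{c}
  B via B→c: +{c}
  C via C→c a: +{c}
  S via S→A: +{c}
  S via S→a B: +{a}
  S via S→b C: +{b}
  FIRST[S]={a,b,c}  FIRST[A]={c}  FIRST[B]={c}  FIRST[C]={c}
round 2:
  B via B→S B: +{a,b}
  FIRST[S]={a,b,c}  FIRST[A]={c}  FIRST[B]={a,b,c}  FIRST[C]={c}
round 3: (no change)
  FIRST[S]={a,b,c}  FIRST[A]={c}  FIRST[B]={a,b,c}  FIRST[C]={c}

FOLLOW iteration:
seed FOLLOW(S) with $
round 1:
  B→S B: FOLLOW(S) ⊇ FIRST(B) = {a,b,c}; new: +{a,b,c}
  S→A: FOLLOW(A) ⊇ FOLLOW(S) ⊇ {$,a,b,c}; new: +{$,a,b,c}
  S→a B: FOLLOW(B) ⊇ FOLLOW(S) ⊇ {$,a,b,c}; new: +{$,a,b,c}
  S→b C: FOLLOW(C) ⊇ FOLLOW(S) ⊇ {$,a,b,c}; new: +{$,a,b,c}
  FOLLOW[S]={$,a,b,c}  FOLLOW[A]={$,a,b,c}  FOLLOW[B]={$,a,b,c}  FOLLOW[C]={$,a,b,c}
round 2: (stable)
  FOLLOW[S]={$,a,b,c}  FOLLOW[A]={$,a,b,c}  FOLLOW[B]={$,a,b,c}  FOLLOW[C]={$,a,b,c}

FOLLOW(S) = ["$", "a", "b", "c"]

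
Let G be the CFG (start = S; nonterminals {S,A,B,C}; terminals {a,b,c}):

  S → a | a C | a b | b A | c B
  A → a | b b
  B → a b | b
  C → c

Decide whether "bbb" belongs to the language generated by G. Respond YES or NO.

CNF form of G:
  S -> T0 A | T1 C | T1 T0 | T2 B | a
  A -> T0 T0 | a
  B -> T1 T0 | b
  C -> c
  T0 -> b
  T1 -> a
  T2 -> c

Fill CYK table bottom-up:
  [0..0]={B,T0}  "b"  orig:{B}
  [1..1]={B,T0}  "b"  orig:{B}
  [2..2]={B,T0}  "b"  orig:{B}
  [0..1]={A}  "bb"
  [1..2]={A}  "bb"
  [0..2]={S}  "bbb"

S ∈ T[0,2] ⇒ YES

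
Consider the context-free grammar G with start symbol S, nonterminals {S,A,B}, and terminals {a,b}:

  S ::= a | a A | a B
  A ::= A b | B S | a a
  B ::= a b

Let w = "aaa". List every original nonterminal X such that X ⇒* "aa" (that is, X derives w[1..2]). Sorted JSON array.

Convert to CNF:
  S -> T1 A | T1 B | a
  A -> A T0 | B S | T1 T1
  B -> T1 T0
  T0 -> b
  T1 -> a

CYK fill, restricted to cells inside w[1..2]:
  T[1,1] 'a' = {S,T1}  orig:{S}
  T[2,2] 'a' = {S,T1}  orig:{S}
  T[1,2] 'aa' = {A}

Original NTs in T[1,2] deriving "aa": ["A"]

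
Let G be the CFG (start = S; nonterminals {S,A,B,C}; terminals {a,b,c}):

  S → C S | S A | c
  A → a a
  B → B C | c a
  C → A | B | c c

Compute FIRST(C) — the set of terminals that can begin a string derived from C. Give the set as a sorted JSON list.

FIRST iteration:
iter 1:
  A via A→a a: +{a}
  B via B→c a: +{c}
  C via C→A: +{a}
  C via C→B: +{c}
  S via S→C S: +{a,c}
  FIRST(S)={a,c}  FIRST(A)={a}  FIRST(B)={c}  FIRST(C)={a,c}
iter 2: (no change)
  FIRST(S)={a,c}  FIRST(A)={a}  FIRST(B)={c}  FIRST(C)={a,c}

FIRST(C) = ["a", "c"]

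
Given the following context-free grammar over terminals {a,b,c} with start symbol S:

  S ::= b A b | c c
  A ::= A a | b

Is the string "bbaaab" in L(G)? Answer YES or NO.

CNF form of G:
  S -> T1 X3 | T2 T2
  A -> A T0 | b
  T0 -> a
  T1 -> b
  T2 -> c
  X3 -> A T1

Fill CYK table bottom-up:
  cell(0,0) b: {A,T1}  orig:{A}
  cell(1,1) b: {A,T1}  orig:{A}
  cell(2,2) a: {T0}  orig:{}
  cell(3,3) a: {T0}  orig:{}
  cell(4,4) a: {T0}  orig:{}
  cell(5,5) b: {A,T1}  orig:{A}
  cell(0,1) bb: {X3}  orig:{}
  cell(1,2) ba: {A}
  cell(2,3) aa: ∅
  cell(3,4) aa: ∅
  cell(4,5) ab: ∅
  cell(0,2) bba: ∅
  cell(1,3) baa: {A}
  cell(2,4) aaa: ∅
  cell(3,5) aab: ∅
  cell(0,3) bbaa: ∅
  cell(1,4) baaa: {A}
  cell(2,5) aaab: ∅
  cell(0,4) bbaaa: ∅
  cell(1,5) baaab: {X3}  orig:{}
  cell(0,5) bbaaab: {S}

S ∈ T[0,5] ⇒ YES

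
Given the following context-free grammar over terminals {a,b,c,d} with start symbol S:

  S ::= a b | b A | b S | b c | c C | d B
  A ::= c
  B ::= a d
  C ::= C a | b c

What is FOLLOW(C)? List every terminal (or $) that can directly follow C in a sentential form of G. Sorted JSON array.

FIRST sets, iterate to fixpoint:
round 1:
  A via A→c: +{c}
  B via B→a d: +{a}
  C via C→b c: +{b}
  S via S→a b: +{a}
  S via S→b A: +{b}
  S via S→c C: +{c}
  S via S→d B: +{d}
  FIRST[S]={a,b,c,d}  FIRST[A]={c}  FIRST[B]={a}  FIRST[C]={b}
round 2: done
  FIRST[S]={a,b,c,d}  FIRST[A]={c}  FIRST[B]={a}  FIRST[C]={b}

FOLLOW iteration:
seed FOLLOW(S) with $
pass 1:
  C→C a: FOLLOW(C) ⊇ FIRST(a) = {a}; new: +{a}
  S→b A: FOLLOW(A) ⊇ FOLLOW(S) ⊇ {$}; new: +{$}
  S→c C: FOLLOW(C) ⊇ FOLLOW(S) ⊇ {$}; new: +{$}
  S→d B: FOLLOW(B) ⊇ FOLLOW(S) ⊇ {$}; new: +{$}
  S: {$}  A: {$}  B: {$}  C: {$,a}
pass 2: (no change)
  S: {$}  A: {$}  B: {$}  C: {$,a}

FOLLOW(C) = ["$", "a"]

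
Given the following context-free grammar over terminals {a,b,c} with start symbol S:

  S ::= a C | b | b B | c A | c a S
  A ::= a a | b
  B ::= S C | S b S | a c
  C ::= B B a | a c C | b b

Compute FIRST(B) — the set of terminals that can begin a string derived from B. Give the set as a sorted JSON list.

FIRST sets, iterate to fixpoint:
[1]
  A via A→a a: +{a}
  A via A→b: +{b}
  B via B→a c: +{a}
  C via C→B B a: +{a}
  C via C→b b: +{b}
  S via S→a C: +{a}
  S via S→b: +{b}
  S via S→c A: +{c}
  FIRST(S)={a,b,c}  FIRST(A)={a,b}  FIRST(B)={a}  FIRST(C)={a,b}
[2]
  B via B→S C: +{b,c}
  C via C→B B a: +{c}
  FIRST(S)={a,b,c}  FIRST(A)={a,b}  FIRST(B)={a,b,c}  FIRST(C)={a,b,c}
[3] (stable)
  FIRST(S)={a,b,c}  FIRST(A)={a,b}  FIRST(B)={a,b,c}  FIRST(C)={a,b,c}

FIRST(B) = ["a", "b", "c"]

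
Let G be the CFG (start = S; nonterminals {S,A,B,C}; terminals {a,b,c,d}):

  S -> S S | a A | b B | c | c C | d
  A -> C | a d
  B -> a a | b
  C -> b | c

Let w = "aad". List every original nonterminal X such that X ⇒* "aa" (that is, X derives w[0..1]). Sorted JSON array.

Convert to CNF:
  S -> S S | T0 A | T2 B | T3 C | c | d
  A -> T0 T1 | b | c
  B -> T0 T0 | b
  C -> b | c
  T0 -> a
  T1 -> d
  T2 -> b
  T3 -> c

Fill CYK table bottom-up, restricted to cells inside w[0..1]:
  T[0,0] 'a' = {T0}  orig:{}
  T[1,1] 'a' = {T0}  orig:{}
  T[0,1] 'aa' = {B}

Original NTs in T[0,1] deriving "aa": ["B"]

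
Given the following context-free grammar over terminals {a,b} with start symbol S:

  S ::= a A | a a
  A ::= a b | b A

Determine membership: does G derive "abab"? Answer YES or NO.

CNF form of G:
  S -> T0 A | T0 T0
  A -> T0 T1 | T1 A
  T0 -> a
  T1 -> b

CYK fill:
  [0..0]={T0}  "a"  orig:{}
  [1..1]={T1}  "b"  orig:{}
  [2..2]={T0}  "a"  orig:{}
  [3..3]={T1}  "b"  orig:{}
  [0..1]={A}  "ab"
  [1..2]=∅  "ba"
  [2..3]={A}  "ab"
  [0..2]=∅  "aba"
  [1..3]={A}  "bab"
  [0..3]={S}  "abab"

S ∈ T[0,3] ⇒ YES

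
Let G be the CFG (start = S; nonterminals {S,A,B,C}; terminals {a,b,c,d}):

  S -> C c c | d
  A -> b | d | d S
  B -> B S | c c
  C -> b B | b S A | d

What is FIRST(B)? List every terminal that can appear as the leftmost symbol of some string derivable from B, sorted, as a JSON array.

Compute FIRST by fixpoint:
pass 1:
  A via A→b: +{b}
  A via A→d: +{d}
  B via B→c c: +{c}
  C via C→b B: +{b}
  C via C→d: +{d}
  S via S→C c c: +{b,d}
  S: {b,d}  A: {b,d}  B: {c}  C: {b,d}
pass 2: — fixpoint
  S: {b,d}  A: {b,d}  B: {c}  C: {b,d}

FIRST(B) = ["c"]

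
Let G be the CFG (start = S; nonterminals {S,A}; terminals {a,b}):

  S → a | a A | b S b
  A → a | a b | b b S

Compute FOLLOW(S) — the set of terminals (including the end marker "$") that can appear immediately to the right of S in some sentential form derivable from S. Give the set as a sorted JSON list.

FIRST iteration:
[1]
  A via A→a: +{a}
  A via A→b b S: +{b}
  S via S→a: +{a}
  S via S→b S b: +{b}
  S: {a,b}  A: {a,b}
[2] (no change)
  S: {a,b}  A: {a,b}

FOLLOW sets:
initialize: $ ∈ FOLLOW(S)
iter 1:
  S→a A: FOLLOW(A) ⊇ FOLLOW(S) ⊇ {$}; new: +{$}
  S→b S b: FOLLOW(S) ⊇ FIRST(b) = {b}; new: +{b}
  S: {$,b}  A: {$}
iter 2:
  S→a A: FOLLOW(A) ⊇ FOLLOW(S) ⊇ {$,b}; new: +{b}
  S: {$,b}  A: {$,b}
iter 3: — fixpoint
  S: {$,b}  A: {$,b}

FOLLOW(S) = ["$", "b"]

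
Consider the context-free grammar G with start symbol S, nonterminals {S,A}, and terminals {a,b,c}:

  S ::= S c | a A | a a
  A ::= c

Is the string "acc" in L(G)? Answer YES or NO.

CNF form of G:
  S -> S T0 | T1 A | T1 T1
  A -> c
  T0 -> c
  T1 -> a

CYK table (by increasing span):
  cell(0,0) a: {T1}  orig:{}
  cell(1,1) c: {A,T0}  orig:{A}
  cell(2,2) c: {A,T0}  orig:{A}
  cell(0,1) ac: {S}
  cell(1,2) cc: ∅
  cell(0,2) acc: {S}

S ∈ T[0,2] ⇒ YES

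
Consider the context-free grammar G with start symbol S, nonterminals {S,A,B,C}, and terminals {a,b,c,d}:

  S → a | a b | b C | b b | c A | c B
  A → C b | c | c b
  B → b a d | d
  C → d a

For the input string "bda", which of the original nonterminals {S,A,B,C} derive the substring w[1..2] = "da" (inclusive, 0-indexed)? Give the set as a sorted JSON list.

Convert to CNF:
  S -> T0 C | T0 T0 | T1 A | T1 B | T2 T0 | a
  A -> C T0 | T1 T0 | c
  B -> T0 X4 | d
  C -> T3 T2
  T0 -> b
  T1 -> c
  T2 -> a
  T3 -> d
  X4 -> T2 T3

CYK fill, restricted to cells inside w[1..2]:
  cell(1,1) d: {B,T3}  orig:{B}
  cell(2,2) a: {S,T2}  orig:{S}
  cell(1,2) da: {C}

Original NTs in T[1,2] deriving "da": ["C"]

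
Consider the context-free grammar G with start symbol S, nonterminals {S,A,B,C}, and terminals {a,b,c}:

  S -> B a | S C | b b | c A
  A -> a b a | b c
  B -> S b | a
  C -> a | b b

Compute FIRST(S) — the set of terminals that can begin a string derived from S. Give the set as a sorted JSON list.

Compute FIRST by fixpoint:
round 1:
  A via A→a b a: +{a}
  A via A→b c: +{b}
  B via B→a: +{a}
  C via C→a: +{a}
  C via C→b b: +{b}
  S via S→B a: +{a}
  S via S→b b: +{b}
  S via S→c A: +{c}
  S: {a,b,c}  A: {a,b}  B: {a}  C: {a,b}
round 2:
  B via B→S b: +{b,c}
  S: {a,b,c}  A: {a,b}  B: {a,b,c}  C: {a,b}
round 3: (stable)
  S: {a,b,c}  A: {a,b}  B: {a,b,c}  C: {a,b}

FIRST(S) = ["a", "b", "c"]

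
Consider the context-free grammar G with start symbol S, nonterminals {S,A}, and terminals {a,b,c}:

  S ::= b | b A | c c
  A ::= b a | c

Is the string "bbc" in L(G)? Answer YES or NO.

CNF form of G:
  S -> T0 A | T2 T2 | b
  A -> T0 T1 | c
  T0 -> b
  T1 -> a
  T2 -> c

Fill CYK table bottom-up:
  [0..0]={S,T0}  "b"  orig:{S}
  [1..1]={S,T0}  "b"  orig:{S}
  [2..2]={A,T2}  "c"  orig:{A}
  [0..1]=∅  "bb"
  [1..2]={S}  "bc"
  [0..2]=∅  "bbc"

S ∉ T[0,2] ⇒ NO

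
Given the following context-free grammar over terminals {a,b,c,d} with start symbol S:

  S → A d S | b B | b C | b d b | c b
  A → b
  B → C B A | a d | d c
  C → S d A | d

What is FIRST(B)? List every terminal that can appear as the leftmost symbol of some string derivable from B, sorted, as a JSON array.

FIRST sets, iterate to fixpoint:
pass 1:
  A via A→b: +{b}
  B via B→a d: +{a}
  B via B→d c: +{d}
  C via C→d: +{d}
  S via S→A d S: +{b}
  S via S→c b: +{c}
  S: {b,c}  A: {b}  B: {a,d}  C: {d}
pass 2:
  C via C→S d A: +{b,c}
  S: {b,c}  A: {b}  B: {a,d}  C: {b,c,d}
pass 3:
  B via B→C B A: +{b,c}
  S: {b,c}  A: {b}  B: {a,b,c,d}  C: {b,c,d}
pass 4: done
  S: {b,c}  A: {b}  B: {a,b,c,d}  C: {b,c,d}

FIRST(B) = ["a", "b", "c", "d"]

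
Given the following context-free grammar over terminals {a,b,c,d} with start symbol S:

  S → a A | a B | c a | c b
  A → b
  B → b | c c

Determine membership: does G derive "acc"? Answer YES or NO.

Convert to CNF:
  S -> T0 T1 | T0 T2 | T1 A | T1 B
  A -> b
  B -> T0 T0 | b
  T0 -> c
  T1 -> a
  T2 -> b

CYK fill:
  T[0,0] 'a' = {T1}  orig:{}
  T[1,1] 'c' = {T0}  orig:{}
  T[2,2] 'c' = {T0}  orig:{}
  T[0,1] 'ac' = ∅
  T[1,2] 'cc' = {B}
  T[0,2] 'acc' = {S}

S ∈ T[0,2] ⇒ YES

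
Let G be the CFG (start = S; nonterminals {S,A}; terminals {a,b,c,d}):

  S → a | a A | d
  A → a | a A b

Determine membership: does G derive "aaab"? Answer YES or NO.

CNF form of G:
  S -> T0 A | a | d
  A -> T0 X2 | a
  T0 -> a
  T1 -> b
  X2 -> A T1

CYK table (by increasing span):
  [0..0]={A,S,T0}  "a"  orig:{A,S}
  [1..1]={A,S,T0}  "a"  orig:{A,S}
  [2..2]={A,S,T0}  "a"  orig:{A,S}
  [3..3]={T1}  "b"  orig:{}
  [0..1]={S}  "aa"
  [1..2]={S}  "aa"
  [2..3]={X2}  "ab"  orig:{}
  [0..2]=∅  "aaa"
  [1..3]={A}  "aab"
  [0..3]={S}  "aaab"

S ∈ T[0,3] ⇒ YES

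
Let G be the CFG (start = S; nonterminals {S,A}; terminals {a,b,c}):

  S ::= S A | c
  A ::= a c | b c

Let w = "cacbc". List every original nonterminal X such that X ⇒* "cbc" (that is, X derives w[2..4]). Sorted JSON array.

CNF form of G:
  S -> S A | c
  A -> T0 T1 | T2 T1
  T0 -> a
  T1 -> c
  T2 -> b

CYK table (by increasing span) (cells [i..j] with 2 ≤ i ≤ j ≤ 4 only):
  [2..2]={S,T1}  "c"  orig:{S}
  [3..3]={T2}  "b"  orig:{}
  [4..4]={S,T1}  "c"  orig:{S}
  [2..3]=∅  "cb"
  [3..4]={A}  "bc"
  [2..4]={S}  "cbc"

Original NTs in T[2,4] deriving "cbc": ["S"]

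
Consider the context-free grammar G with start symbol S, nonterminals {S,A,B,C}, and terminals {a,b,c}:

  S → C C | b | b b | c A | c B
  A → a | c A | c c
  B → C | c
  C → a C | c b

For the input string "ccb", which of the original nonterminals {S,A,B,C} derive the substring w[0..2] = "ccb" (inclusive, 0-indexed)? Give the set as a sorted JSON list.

Convert to CNF:
  S -> C C | T0 A | T0 B | T2 T2 | b
  A -> T0 A | T0 T0 | a
  B -> T0 T2 | T1 C | c
  C -> T0 T2 | T1 C
  T0 -> c
  T1 -> a
  T2 -> b

Fill CYK table bottom-up (cells [i..j] with 0 ≤ i ≤ j ≤ 2 only):
  T[0,0] 'c' = {B,T0}  orig:{B}
  T[1,1] 'c' = {B,T0}  orig:{B}
  T[2,2] 'b' = {S,T2}  orig:{S}
  T[0,1] 'cc' = {A,S}
  T[1,2] 'cb' = {B,C}
  T[0,2] 'ccb' = {S}

Original NTs in T[0,2] deriving "ccb": ["S"]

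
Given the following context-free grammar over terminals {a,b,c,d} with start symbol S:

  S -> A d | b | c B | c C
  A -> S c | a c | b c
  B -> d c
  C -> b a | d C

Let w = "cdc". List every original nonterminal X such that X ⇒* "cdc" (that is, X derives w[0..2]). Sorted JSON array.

CNF form of G:
  S -> A T3 | T0 B | T0 C | b
  A -> S T0 | T1 T0 | T2 T0
  B -> T3 T0
  C -> T2 T1 | T3 C
  T0 -> c
  T1 -> a
  T2 -> b
  T3 -> d

Fill CYK table bottom-up, restricted to cells inside w[0..2]:
  cell(0,0) c: {T0}  orig:{}
  cell(1,1) d: {T3}  orig:{}
  cell(2,2) c: {T0}  orig:{}
  cell(0,1) cd: ∅
  cell(1,2) dc: {B}
  cell(0,2) cdc: {S}

Original NTs in T[0,2] deriving "cdc": ["S"]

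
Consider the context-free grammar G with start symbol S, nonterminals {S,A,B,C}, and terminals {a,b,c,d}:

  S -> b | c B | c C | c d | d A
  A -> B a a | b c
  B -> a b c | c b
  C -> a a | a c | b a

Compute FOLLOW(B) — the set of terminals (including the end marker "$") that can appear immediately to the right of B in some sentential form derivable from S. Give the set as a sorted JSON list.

Compute FIRST by fixpoint:
pass 1:
  A via A→b c: +{b}
  B via B→a b c: +{a}
  B via B→c b: +{c}
  C via C→a a: +{a}
  C via C→b a: +{b}
  S via S→b: +{b}
  S via S→c B: +{c}
  S via S→d A: +{d}
  FIRST(S)={b,c,d}  FIRST(A)={b}  FIRST(B)={a,c}  FIRST(C)={a,b}
pass 2:
  A via A→B a a: +{a,c}
  FIRST(S)={b,c,d}  FIRST(A)={a,b,c}  FIRST(B)={a,c}  FIRST(C)={a,b}
pass 3: — fixpoint
  FIRST(S)={b,c,d}  FIRST(A)={a,b,c}  FIRST(B)={a,c}  FIRST(C)={a,b}

FOLLOW sets:
FOLLOW(S) := {$}
round 1:
  A→B a a: FOLLOW(B) ⊇ FIRST(a) = {a}; new: +{a}
  S→c B: FOLLOW(B) ⊇ FOLLOW(S) ⊇ {$}; new: +{$}
  S→c C: FOLLOW(C) ⊇ FOLLOW(S) ⊇ {$}; new: +{$}
  S→d A: FOLLOW(A) ⊇ FOLLOW(S) ⊇ {$}; new: +{$}
  FOLLOW[S]={$}  FOLLOW[A]={$}  FOLLOW[B]={$,a}  FOLLOW[C]={$}
round 2: (stable)
  FOLLOW[S]={$}  FOLLOW[A]={$}  FOLLOW[B]={$,a}  FOLLOW[C]={$}

FOLLOW(B) = ["$", "a"]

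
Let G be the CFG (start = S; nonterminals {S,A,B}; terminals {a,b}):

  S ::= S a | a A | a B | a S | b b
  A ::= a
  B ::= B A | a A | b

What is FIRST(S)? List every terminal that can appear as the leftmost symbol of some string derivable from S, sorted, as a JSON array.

FIRST iteration:
[1]
  A via A→a: +{a}
  B via B→a A: +{a}
  B via B→b: +{b}
  S via S→a A: +{a}
  S via S→b b: +{b}
  S: {a,b}  A: {a}  B: {a,b}
[2] (stable)
  S: {a,b}  A: {a}  B: {a,b}

FIRST(S) = ["a", "b"]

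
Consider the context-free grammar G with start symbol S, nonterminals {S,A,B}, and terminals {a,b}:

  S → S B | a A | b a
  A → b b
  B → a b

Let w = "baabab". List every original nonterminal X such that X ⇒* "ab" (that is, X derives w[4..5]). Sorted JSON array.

Convert to CNF:
  S -> S B | T0 T1 | T1 A
  A -> T0 T0
  B -> T1 T0
  T0 -> b
  T1 -> a

CYK table (by increasing span) (cells [i..j] with 4 ≤ i ≤ j ≤ 5 only):
  [4..4]={T1}  "a"  orig:{}
  [5..5]={T0}  "b"  orig:{}
  [4..5]={B}  "ab"

Original NTs in T[4,5] deriving "ab": ["B"]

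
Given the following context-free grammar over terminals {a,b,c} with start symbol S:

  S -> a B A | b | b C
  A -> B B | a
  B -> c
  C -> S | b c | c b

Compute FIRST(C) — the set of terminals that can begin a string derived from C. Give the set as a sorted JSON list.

Compute FIRST by fixpoint:
iter 1:
  A via A→a: +{a}
  B via B→c: +{c}
  C via C→b c: +{b}
  C via C→c b: +{c}
  S via S→a B A: +{a}
  S via S→b: +{b}
  FIRST(S)={a,b}  FIRST(A)={a}  FIRST(B)={c}  FIRST(C)={b,c}
iter 2:
  A via A→B B: +{c}
  C via C→S: +{a}
  FIRST(S)={a,b}  FIRST(A)={a,c}  FIRST(B)={c}  FIRST(C)={a,b,c}
iter 3: done
  FIRST(S)={a,b}  FIRST(A)={a,c}  FIRST(B)={c}  FIRST(C)={a,b,c}

FIRST(C) = ["a", "b", "c"]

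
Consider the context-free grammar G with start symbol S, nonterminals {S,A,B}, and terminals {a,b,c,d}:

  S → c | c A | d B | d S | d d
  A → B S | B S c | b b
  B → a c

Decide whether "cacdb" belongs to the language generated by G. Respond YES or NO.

Convert to CNF:
  S -> T0 A | T3 B | T3 S | T3 T3 | c
  A -> B S | B X4 | T1 T1
  B -> T2 T0
  T0 -> c
  T1 -> b
  T2 -> a
  T3 -> d
  X4 -> S T0

CYK fill:
  cell(0,0) c: {S,T0}  orig:{S}
  cell(1,1) a: {T2}  orig:{}
  cell(2,2) c: {S,T0}  orig:{S}
  cell(3,3) d: {T3}  orig:{}
  cell(4,4) b: {T1}  orig:{}
  cell(0,1) ca: ∅
  cell(1,2) ac: {B}
  cell(2,3) cd: ∅
  cell(3,4) db: ∅
  cell(0,2) cac: ∅
  cell(1,3) acd: ∅
  cell(2,4) cdb: ∅
  cell(0,3) cacd: ∅
  cell(1,4) acdb: ∅
  cell(0,4) cacdb: ∅

S ∉ T[0,4] ⇒ NO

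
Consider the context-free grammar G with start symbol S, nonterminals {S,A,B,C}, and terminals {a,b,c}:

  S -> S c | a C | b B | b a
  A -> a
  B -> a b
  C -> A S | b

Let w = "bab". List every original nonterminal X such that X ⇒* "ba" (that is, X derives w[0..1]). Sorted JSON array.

Convert to CNF:
  S -> S T2 | T0 C | T1 B | T1 T0
  A -> a
  B -> T0 T1
  C -> A S | b
  T0 -> a
  T1 -> b
  T2 -> c

CYK fill, restricted to cells inside w[0..1]:
  [0..0]={C,T1}  "b"  orig:{C}
  [1..1]={A,T0}  "a"  orig:{A}
  [0..1]={S}  "ba"

Original NTs in T[0,1] deriving "ba": ["S"]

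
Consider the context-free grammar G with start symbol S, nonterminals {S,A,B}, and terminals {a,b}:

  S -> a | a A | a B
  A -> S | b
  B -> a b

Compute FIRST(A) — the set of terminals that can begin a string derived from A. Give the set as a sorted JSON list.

Compute FIRST by fixpoint:
iter 1:
  A via A→b: +{b}
  B via B→a b: +{a}
  S via S→a: +{a}
  S: {a}  A: {b}  B: {a}
iter 2:
  A via A→S: +{a}
  S: {a}  A: {a,b}  B: {a}
iter 3: (no change)
  S: {a}  A: {a,b}  B: {a}

FIRST(A) = ["a", "b"]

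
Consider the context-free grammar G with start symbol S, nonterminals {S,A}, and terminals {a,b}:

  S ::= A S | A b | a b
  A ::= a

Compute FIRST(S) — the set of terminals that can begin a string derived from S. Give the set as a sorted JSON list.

FIRST iteration:
iter 1:
  A via A→a: +{a}
  S via S→A S: +{a}
  FIRST(S)={a}  FIRST(A)={a}
iter 2: (stable)
  FIRST(S)={a}  FIRST(A)={a}

FIRST(S) = ["a"]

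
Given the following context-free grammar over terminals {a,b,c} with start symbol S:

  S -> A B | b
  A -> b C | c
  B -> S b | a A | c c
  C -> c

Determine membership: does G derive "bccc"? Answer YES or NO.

CNF form of G:
  S -> A B | b
  A -> T0 C | c
  B -> S T0 | T1 A | T2 T2
  C -> c
  T0 -> b
  T1 -> a
  T2 -> c

CYK fill:
  [0..0]={S,T0}  "b"  orig:{S}
  [1..1]={A,C,T2}  "c"  orig:{A,C}
  [2..2]={A,C,T2}  "c"  orig:{A,C}
  [3..3]={A,C,T2}  "c"  orig:{A,C}
  [0..1]={A}  "bc"
  [1..2]={B}  "cc"
  [2..3]={B}  "cc"
  [0..2]=∅  "bcc"
  [1..3]={S}  "ccc"
  [0..3]={S}  "bccc"

S ∈ T[0,3] ⇒ YES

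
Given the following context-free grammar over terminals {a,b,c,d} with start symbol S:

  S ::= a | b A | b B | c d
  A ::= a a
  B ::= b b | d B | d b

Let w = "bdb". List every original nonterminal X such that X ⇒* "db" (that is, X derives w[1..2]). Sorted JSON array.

CNF form of G:
  S -> T1 A | T1 B | T3 T2 | a
  A -> T0 T0
  B -> T1 T1 | T2 B | T2 T1
  T0 -> a
  T1 -> b
  T2 -> d
  T3 -> c

Fill CYK table bottom-up — only the sub-triangle for w[1..2]:
  cell(1,1) d: {T2}  orig:{}
  cell(2,2) b: {T1}  orig:{}
  cell(1,2) db: {B}

Original NTs in T[1,2] deriving "db": ["B"]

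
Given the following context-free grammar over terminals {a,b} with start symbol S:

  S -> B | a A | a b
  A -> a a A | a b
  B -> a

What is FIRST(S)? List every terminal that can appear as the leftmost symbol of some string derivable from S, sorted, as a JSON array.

Compute FIRST by fixpoint:
pass 1:
  A via A→a a A: +{a}
  B via B→a: +{a}
  S via S→B: +{a}
  FIRST(S)={a}  FIRST(A)={a}  FIRST(B)={a}
pass 2: (no change)
  FIRST(S)={a}  FIRST(A)={a}  FIRST(B)={a}

FIRST(S) = ["a"]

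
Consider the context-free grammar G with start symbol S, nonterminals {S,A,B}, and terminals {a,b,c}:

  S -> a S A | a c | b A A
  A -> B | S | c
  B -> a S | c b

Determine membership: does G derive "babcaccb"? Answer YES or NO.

CNF form of G:
  S -> T0 T1 | T0 X5 | T2 X6
  A -> T0 S | T0 T1 | T0 X3 | T1 T2 | T2 X4 | c
  B -> T0 S | T1 T2
  T0 -> a
  T1 -> c
  T2 -> b
  X3 -> S A
  X4 -> A A
  X5 -> S A
  X6 -> A A

Fill CYK table bottom-up:
  T[0,0] 'b' = {T2}  orig:{}
  T[1,1] 'a' = {T0}  orig:{}
  T[2,2] 'b' = {T2}  orig:{}
  T[3,3] 'c' = {A,T1}  orig:{A}
  T[4,4] 'a' = {T0}  orig:{}
  T[5,5] 'c' = {A,T1}  orig:{A}
  T[6,6] 'c' = {A,T1}  orig:{A}
  T[7,7] 'b' = {T2}  orig:{}
  T[0,1] 'ba' = ∅
  T[1,2] 'ab' = ∅
  T[2,3] 'bc' = ∅
  T[3,4] 'ca' = ∅
  T[4,5] 'ac' = {A,S}
  T[5,6] 'cc' = {X4,X6}  orig:{}
  T[6,7] 'cb' = {A,B}
  T[0,2] 'bab' = ∅
  T[1,3] 'abc' = ∅
  T[2,4] 'bca' = ∅
  T[3,5] 'cac' = {X4,X6}  orig:{}
  T[4,6] 'acc' = {X3,X4,X5,X6}  orig:{}
  T[5,7] 'ccb' = {X4,X6}  orig:{}
  T[0,3] 'babc' = ∅
  T[1,4] 'abca' = ∅
  T[2,5] 'bcac' = {A,S}
  T[3,6] 'cacc' = ∅
  T[4,7] 'accb' = {X3,X4,X5,X6}  orig:{}
  T[0,4] 'babca' = ∅
  T[1,5] 'abcac' = {A,B}
  T[2,6] 'bcacc' = {X3,X4,X5,X6}  orig:{}
  T[3,7] 'caccb' = ∅
  T[0,5] 'babcac' = ∅
  T[1,6] 'abcacc' = {A,S,X4,X6}  orig:{A,S}
  T[2,7] 'bcaccb' = {X3,X4,X5,X6}  orig:{}
  T[0,6] 'babcacc' = {A,S}
  T[1,7] 'abcaccb' = {A,S,X4,X6}  orig:{A,S}
  T[0,7] 'babcaccb' = {A,S}

S ∈ T[0,7] ⇒ YES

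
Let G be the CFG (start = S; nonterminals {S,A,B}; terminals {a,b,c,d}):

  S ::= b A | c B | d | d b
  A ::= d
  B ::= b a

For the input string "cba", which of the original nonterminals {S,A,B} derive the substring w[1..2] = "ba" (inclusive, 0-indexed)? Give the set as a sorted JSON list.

CNF form of G:
  S -> T0 A | T2 B | T3 T0 | d
  A -> d
  B -> T0 T1
  T0 -> b
  T1 -> a
  T2 -> c
  T3 -> d

CYK fill, restricted to cells inside w[1..2]:
  [1..1]={T0}  "b"  orig:{}
  [2..2]={T1}  "a"  orig:{}
  [1..2]={B}  "ba"

Original NTs in T[1,2] deriving "ba": ["B"]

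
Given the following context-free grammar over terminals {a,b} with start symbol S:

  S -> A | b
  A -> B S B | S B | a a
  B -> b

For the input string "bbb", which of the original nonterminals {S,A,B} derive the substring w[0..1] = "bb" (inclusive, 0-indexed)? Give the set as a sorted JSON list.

CNF form of G:
  S -> B X2 | S B | T0 T0 | b
  A -> B X1 | S B | T0 T0
  B -> b
  T0 -> a
  X1 -> S B
  X2 -> S B

CYK table (by increasing span) — only the sub-triangle for w[0..1]:
  T[0,0] 'b' = {B,S}
  T[1,1] 'b' = {B,S}
  T[0,1] 'bb' = {A,S,X1,X2}  orig:{A,S}

Original NTs in T[0,1] deriving "bb": ["A", "S"]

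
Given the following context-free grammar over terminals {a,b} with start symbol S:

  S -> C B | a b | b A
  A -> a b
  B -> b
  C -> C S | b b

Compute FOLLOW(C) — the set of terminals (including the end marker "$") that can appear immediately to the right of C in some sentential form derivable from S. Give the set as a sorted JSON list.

FIRST sets, iterate to fixpoint:
round 1:
  A via A→a b: +{a}
  B via B→b: +{b}
  C via C→b b: +{b}
  S via S→C B: +{b}
  S via S→a b: +{a}
  FIRST(S)={a,b}  FIRST(A)={a}  FIRST(B)={b}  FIRST(C)={b}
round 2: (stable)
  FIRST(S)={a,b}  FIRST(A)={a}  FIRST(B)={b}  FIRST(C)={b}

Compute FOLLOW by fixpoint:
seed FOLLOW(S) with $
iter 1:
  C→C S: FOLLOW(C) ⊇ FIRST(S) = {a,b}; new: +{a,b}
  C→C S: FOLLOW(S) ⊇ FOLLOW(C) ⊇ {a,b}; new: +{a,b}
  S→C B: FOLLOW(B) ⊇ FOLLOW(S) ⊇ {$,a,b}; new: +{$,a,b}
  S→b A: FOLLOW(A) ⊇ FOLLOW(S) ⊇ {$,a,b}; new: +{$,a,b}
  FOLLOW[S]={$,a,b}  FOLLOW[A]={$,a,b}  FOLLOW[B]={$,a,b}  FOLLOW[C]={a,b}
iter 2: (stable)
  FOLLOW[S]={$,a,b}  FOLLOW[A]={$,a,b}  FOLLOW[B]={$,a,b}  FOLLOW[C]={a,b}

FOLLOW(C) = ["a", "b"]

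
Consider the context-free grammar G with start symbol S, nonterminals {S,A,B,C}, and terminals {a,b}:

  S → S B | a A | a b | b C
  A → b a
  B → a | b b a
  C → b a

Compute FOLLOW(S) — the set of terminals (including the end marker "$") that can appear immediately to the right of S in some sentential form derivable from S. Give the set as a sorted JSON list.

Compute FIRST by fixpoint:
pass 1:
  A via A→b a: +{b}
  B via B→a: +{a}
  B via B→b b a: +{b}
  C via C→b a: +{b}
  S via S→a A: +{a}
  S via S→b C: +{b}
  S: {a,b}  A: {b}  B: {a,b}  C: {b}
pass 2: — fixpoint
  S: {a,b}  A: {b}  B: {a,b}  C: {b}

FOLLOW sets:
initialize: $ ∈ FOLLOW(S)
[1]
  S→S B: FOLLOW(S) ⊇ FIRST(B) = {a,b}; new: +{a,b}
  S→S B: FOLLOW(B) ⊇ FOLLOW(S) ⊇ {$,a,b}; new: +{$,a,b}
  S→a A: FOLLOW(A) ⊇ FOLLOW(S) ⊇ {$,a,b}; new: +{$,a,b}
  S→b C: FOLLOW(C) ⊇ FOLLOW(S) ⊇ {$,a,b}; new: +{$,a,b}
  FOLLOW[S]={$,a,b}  FOLLOW[A]={$,a,b}  FOLLOW[B]={$,a,b}  FOLLOW[C]={$,a,b}
[2] done
  FOLLOW[S]={$,a,b}  FOLLOW[A]={$,a,b}  FOLLOW[B]={$,a,b}  FOLLOW[C]={$,a,b}

FOLLOW(S) = ["$", "a", "b"]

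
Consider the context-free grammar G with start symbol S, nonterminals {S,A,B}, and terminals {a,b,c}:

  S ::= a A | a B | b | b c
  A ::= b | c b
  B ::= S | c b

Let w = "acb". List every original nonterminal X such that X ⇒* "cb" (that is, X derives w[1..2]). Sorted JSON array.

Convert to CNF:
  S -> T1 T0 | T2 A | T2 B | b
  A -> T0 T1 | b
  B -> T0 T1 | T1 T0 | T2 A | T2 B | b
  T0 -> c
  T1 -> b
  T2 -> a

Fill CYK table bottom-up (cells [i..j] with 1 ≤ i ≤ j ≤ 2 only):
  [1..1]={T0}  "c"  orig:{}
  [2..2]={A,B,S,T1}  "b"  orig:{A,B,S}
  [1..2]={A,B}  "cb"

Original NTs in T[1,2] deriving "cb": ["A", "B"]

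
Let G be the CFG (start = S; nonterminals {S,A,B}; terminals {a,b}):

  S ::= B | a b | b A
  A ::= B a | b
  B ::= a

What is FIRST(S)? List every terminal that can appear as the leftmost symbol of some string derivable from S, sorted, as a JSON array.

FIRST iteration:
iter 1:
  A via A→b: +{b}
  B via B→a: +{a}
  S via S→B: +{a}
  S via S→b A: +{b}
  FIRST(S)={a,b}  FIRST(A)={b}  FIRST(B)={a}
iter 2:
  A via A→B a: +{a}
  FIRST(S)={a,b}  FIRST(A)={a,b}  FIRST(B)={a}
iter 3: done
  FIRST(S)={a,b}  FIRST(A)={a,b}  FIRST(B)={a}

FIRST(S) = ["a", "b"]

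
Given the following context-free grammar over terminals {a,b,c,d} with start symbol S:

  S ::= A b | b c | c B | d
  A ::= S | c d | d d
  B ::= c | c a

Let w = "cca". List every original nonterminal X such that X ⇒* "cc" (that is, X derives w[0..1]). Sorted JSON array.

Convert to CNF:
  S -> A T0 | T0 T1 | T1 B | d
  A -> A T0 | T0 T1 | T1 B | T1 T2 | T2 T2 | d
  B -> T1 T3 | c
  T0 -> b
  T1 -> c
  T2 -> d
  T3 -> a

CYK table (by increasing span) (cells [i..j] with 0 ≤ i ≤ j ≤ 1 only):
  T[0,0] 'c' = {B,T1}  orig:{B}
  T[1,1] 'c' = {B,T1}  orig:{B}
  T[0,1] 'cc' = {A,S}

Original NTs in T[0,1] deriving "cc": ["A", "S"]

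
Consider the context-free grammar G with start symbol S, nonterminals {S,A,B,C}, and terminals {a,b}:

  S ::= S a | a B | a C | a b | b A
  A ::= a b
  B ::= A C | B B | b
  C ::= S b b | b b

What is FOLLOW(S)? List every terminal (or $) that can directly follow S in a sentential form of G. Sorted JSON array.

FIRST sets, iterate to fixpoint:
round 1:
  A via A→a b: +{a}
  B via B→A C: +{a}
  B via B→b: +{b}
  C via C→b b: +{b}
  S via S→a B: +{a}
  S via S→b A: +{b}
  S: {a,b}  A: {a}  B: {a,b}  C: {b}
round 2:
  C via C→S b b: +{a}
  S: {a,b}  A: {a}  B: {a,b}  C: {a,b}
round 3: — fixpoint
  S: {a,b}  A: {a}  B: {a,b}  C: {a,b}

FOLLOW iteration:
seed FOLLOW(S) with $
[1]
  B→A C: FOLLOW(A) ⊇ FIRST(C) = {a,b}; new: +{a,b}
  B→B B: FOLLOW(B) ⊇ FIRST(B) = {a,b}; new: +{a,b}
  C→S b b: FOLLOW(S) ⊇ FIRST(b) = {b}; new: +{b}
  S→S a: FOLLOW(S) ⊇ FIRST(a) = {a}; new: +{a}
  S→a B: FOLLOW(B) ⊇ FOLLOW(S) ⊇ {$,a,b}; new: +{$}
  S→a C: FOLLOW(C) ⊇ FOLLOW(S) ⊇ {$,a,b}; new: +{$,a,b}
  S→b A: FOLLOW(A) ⊇ FOLLOW(S) ⊇ {$,a,b}; new: +{$}
  S: {$,a,b}  A: {$,a,b}  B: {$,a,b}  C: {$,a,b}
[2] (stable)
  S: {$,a,b}  A: {$,a,b}  B: {$,a,b}  C: {$,a,b}

FOLLOW(S) = ["$", "a", "b"]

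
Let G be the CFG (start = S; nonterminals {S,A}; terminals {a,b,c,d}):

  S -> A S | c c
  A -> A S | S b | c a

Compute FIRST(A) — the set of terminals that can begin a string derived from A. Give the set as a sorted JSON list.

Compute FIRST by fixpoint:
[1]
  A via A→c a: +{c}
  S via S→A S: +{c}
  FIRST(S)={c}  FIRST(A)={c}
[2] done
  FIRST(S)={c}  FIRST(A)={c}

FIRST(A) = ["c"]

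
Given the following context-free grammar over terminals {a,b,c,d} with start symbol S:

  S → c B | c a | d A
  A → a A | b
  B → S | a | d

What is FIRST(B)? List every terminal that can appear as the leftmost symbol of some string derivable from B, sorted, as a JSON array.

FIRST sets, iterate to fixpoint:
pass 1:
  A via A→a A: +{a}
  A via A→b: +{b}
  B via B→a: +{a}
  B via B→d: +{d}
  S via S→c B: +{c}
  S via S→d A: +{d}
  FIRST(S)={c,d}  FIRST(A)={a,b}  FIRST(B)={a,d}
pass 2:
  B via B→S: +{c}
  FIRST(S)={c,d}  FIRST(A)={a,b}  FIRST(B)={a,c,d}
pass 3: — fixpoint
  FIRST(S)={c,d}  FIRST(A)={a,b}  FIRST(B)={a,c,d}

FIRST(B) = ["a", "c", "d"]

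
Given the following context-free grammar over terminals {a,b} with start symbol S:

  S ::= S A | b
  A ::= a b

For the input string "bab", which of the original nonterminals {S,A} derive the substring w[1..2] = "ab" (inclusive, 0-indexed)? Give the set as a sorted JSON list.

Convert to CNF:
  S -> S A | b
  A -> T0 T1
  T0 -> a
  T1 -> b

CYK table (by increasing span) — only the sub-triangle for w[1..2]:
  [1..1]={T0}  "a"  orig:{}
  [2..2]={S,T1}  "b"  orig:{S}
  [1..2]={A}  "ab"

Original NTs in T[1,2] deriving "ab": ["A"]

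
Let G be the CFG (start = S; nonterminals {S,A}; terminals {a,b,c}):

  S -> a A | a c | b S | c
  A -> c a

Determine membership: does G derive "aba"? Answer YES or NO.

CNF form of G:
  S -> T1 A | T1 T0 | T2 S | c
  A -> T0 T1
  T0 -> c
  T1 -> a
  T2 -> b

CYK fill:
  cell(0,0) a: {T1}  orig:{}
  cell(1,1) b: {T2}  orig:{}
  cell(2,2) a: {T1}  orig:{}
  cell(0,1) ab: ∅
  cell(1,2) ba: ∅
  cell(0,2) aba: ∅

S ∉ T[0,2] ⇒ NO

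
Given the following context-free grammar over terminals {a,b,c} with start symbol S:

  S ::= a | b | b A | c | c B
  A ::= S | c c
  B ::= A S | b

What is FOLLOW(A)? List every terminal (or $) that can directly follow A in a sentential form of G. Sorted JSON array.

Compute FIRST by fixpoint:
pass 1:
  A via A→c c: +{c}
  B via B→A S: +{c}
  B via B→b: +{b}
  S via S→a: +{a}
  S via S→b: +{b}
  S via S→c: +{c}
  FIRST(S)={a,b,c}  FIRST(A)={c}  FIRST(B)={b,c}
pass 2:
  A via A→S: +{a,b}
  B via B→A S: +{a}
  FIRST(S)={a,b,c}  FIRST(A)={a,b,c}  FIRST(B)={a,b,c}
pass 3: done
  FIRST(S)={a,b,c}  FIRST(A)={a,b,c}  FIRST(B)={a,b,c}

FOLLOW iteration:
initialize: $ ∈ FOLLOW(S)
iter 1:
  B→A S: FOLLOW(A) ⊇ FIRST(S) = {a,b,c}; new: +{a,b,c}
  S→b A: FOLLOW(A) ⊇ FOLLOW(S) ⊇ {$}; new: +{$}
  S→c B: FOLLOW(B) ⊇ FOLLOW(S) ⊇ {$}; new: +{$}
  S: {$}  A: {$,a,b,c}  B: {$}
iter 2:
  A→S: FOLLOW(S) ⊇ FOLLOW(A) ⊇ {$,a,b,c}; new: +{a,b,c}
  S→c B: FOLLOW(B) ⊇ FOLLOW(S) ⊇ {$,a,b,c}; new: +{a,b,c}
  S: {$,a,b,c}  A: {$,a,b,c}  B: {$,a,b,c}
iter 3: — fixpoint
  S: {$,a,b,c}  A: {$,a,b,c}  B: {$,a,b,c}

FOLLOW(A) = ["$", "a", "b", "c"]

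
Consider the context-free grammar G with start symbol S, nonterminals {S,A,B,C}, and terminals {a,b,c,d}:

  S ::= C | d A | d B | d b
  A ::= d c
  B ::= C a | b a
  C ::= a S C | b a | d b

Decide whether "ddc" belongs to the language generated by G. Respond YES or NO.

Convert to CNF:
  S -> T0 A | T0 B | T0 T3 | T2 X5 | T3 T2
  A -> T0 T1
  B -> C T2 | T3 T2
  C -> T0 T3 | T2 X4 | T3 T2
  T0 -> d
  T1 -> c
  T2 -> a
  T3 -> b
  X4 -> S C
  X5 -> S C

Fill CYK table bottom-up:
  T[0,0] 'd' = {T0}  orig:{}
  T[1,1] 'd' = {T0}  orig:{}
  T[2,2] 'c' = {T1}  orig:{}
  T[0,1] 'dd' = ∅
  T[1,2] 'dc' = {A}
  T[0,2] 'ddc' = {S}

S ∈ T[0,2] ⇒ YES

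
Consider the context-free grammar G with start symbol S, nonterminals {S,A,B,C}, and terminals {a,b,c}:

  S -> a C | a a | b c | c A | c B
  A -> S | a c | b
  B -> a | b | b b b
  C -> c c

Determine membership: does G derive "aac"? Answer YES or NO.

CNF form of G:
  S -> T0 C | T0 T0 | T1 A | T1 B | T2 T1
  A -> T0 C | T0 T0 | T0 T1 | T1 A | T1 B | T2 T1 | b
  B -> T2 X3 | a | b
  C -> T1 T1
  T0 -> a
  T1 -> c
  T2 -> b
  X3 -> T2 T2

CYK fill:
  T[0,0] 'a' = {B,T0}  orig:{B}
  T[1,1] 'a' = {B,T0}  orig:{B}
  T[2,2] 'c' = {T1}  orig:{}
  T[0,1] 'aa' = {A,S}
  T[1,2] 'ac' = {A}
  T[0,2] 'aac' = ∅

S ∉ T[0,2] ⇒ NO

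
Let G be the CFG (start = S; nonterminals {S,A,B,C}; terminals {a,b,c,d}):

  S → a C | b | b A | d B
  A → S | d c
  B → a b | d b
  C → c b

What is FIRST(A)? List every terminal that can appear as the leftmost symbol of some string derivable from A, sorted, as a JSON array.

Compute FIRST by fixpoint:
round 1:
  A via A→d c: +{d}
  B via B→a b: +{a}
  B via B→d b: +{d}
  C via C→c b: +{c}
  S via S→a C: +{a}
  S via S→b: +{b}
  S via S→d B: +{d}
  S: {a,b,d}  A: {d}  B: {a,d}  C: {c}
round 2:
  A via A→S: +{a,b}
  S: {a,b,d}  A: {a,b,d}  B: {a,d}  C: {c}
round 3: (stable)
  S: {a,b,d}  A: {a,b,d}  B: {a,d}  C: {c}

FIRST(A) = ["a", "b", "d"]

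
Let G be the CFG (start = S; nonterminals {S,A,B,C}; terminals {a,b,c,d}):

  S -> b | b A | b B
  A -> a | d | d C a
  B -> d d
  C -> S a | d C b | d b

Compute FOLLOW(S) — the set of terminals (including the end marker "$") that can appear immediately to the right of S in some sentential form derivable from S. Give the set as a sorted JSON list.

Compute FIRST by fixpoint:
iter 1:
  A via A→a: +{a}
  A via A→d: +{d}
  B via B→d d: +{d}
  C via C→d C b: +{d}
  S via S→b: +{b}
  FIRST(S)={b}  FIRST(A)={a,d}  FIRST(B)={d}  FIRST(C)={d}
iter 2:
  C via C→S a: +{b}
  FIRST(S)={b}  FIRST(A)={a,d}  FIRST(B)={d}  FIRST(C)={b,d}
iter 3: done
  FIRST(S)={b}  FIRST(A)={a,d}  FIRST(B)={d}  FIRST(C)={b,d}

FOLLOW sets:
FOLLOW(S) := {$}
pass 1:
  A→d C a: FOLLOW(C) ⊇ FIRST(a) = {a}; new: +{a}
  C→S a: FOLLOW(S) ⊇ FIRST(a) = {a}; new: +{a}
  C→d C b: FOLLOW(C) ⊇ FIRST(b) = {b}; new: +{b}
  S→b A: FOLLOW(A) ⊇ FOLLOW(S) ⊇ {$,a}; new: +{$,a}
  S→b B: FOLLOW(B) ⊇ FOLLOW(S) ⊇ {$,a}; new: +{$,a}
  FOLLOW(S)={$,a}  FOLLOW(A)={$,a}  FOLLOW(B)={$,a}  FOLLOW(C)={a,b}
pass 2: — fixpoint
  FOLLOW(S)={$,a}  FOLLOW(A)={$,a}  FOLLOW(B)={$,a}  FOLLOW(C)={a,b}

FOLLOW(S) = ["$", "a"]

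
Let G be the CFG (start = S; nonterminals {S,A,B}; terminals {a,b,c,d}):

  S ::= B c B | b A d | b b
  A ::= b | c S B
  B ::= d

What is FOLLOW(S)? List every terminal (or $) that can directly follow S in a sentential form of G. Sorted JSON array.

FIRST sets, iterate to fixpoint:
round 1:
  A via A→b: +{b}
  A via A→c S B: +{c}
  B via B→d: +{d}
  S via S→B c B: +{d}
  S via S→b A d: +{b}
  S: {b,d}  A: {b,c}  B: {d}
round 2: (stable)
  S: {b,d}  A: {b,c}  B: {d}

FOLLOW sets:
initialize: $ ∈ FOLLOW(S)
iter 1:
  A→c S B: FOLLOW(S) ⊇ FIRST(B) = {d}; new: +{d}
  S→B c B: FOLLOW(B) ⊇ FIRST(c) = {c}; new: +{c}
  S→B c B: FOLLOW(B) ⊇ FOLLOW(S) ⊇ {$,d}; new: +{$,d}
  S→b A d: FOLLOW(A) ⊇ FIRST(d) = {d}; new: +{d}
  S: {$,d}  A: {d}  B: {$,c,d}
iter 2: done
  S: {$,d}  A: {d}  B: {$,c,d}

FOLLOW(S) = ["$", "d"]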